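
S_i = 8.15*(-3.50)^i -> [8.15, -28.52, 99.84, -349.43, 1223.01]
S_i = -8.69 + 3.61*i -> [-8.69, -5.08, -1.47, 2.14, 5.75]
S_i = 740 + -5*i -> [740, 735, 730, 725, 720]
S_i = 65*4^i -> [65, 260, 1040, 4160, 16640]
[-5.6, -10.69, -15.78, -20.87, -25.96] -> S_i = -5.60 + -5.09*i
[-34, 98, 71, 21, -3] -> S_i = Random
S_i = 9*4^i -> [9, 36, 144, 576, 2304]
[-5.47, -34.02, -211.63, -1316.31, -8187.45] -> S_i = -5.47*6.22^i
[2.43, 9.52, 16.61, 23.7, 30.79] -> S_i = 2.43 + 7.09*i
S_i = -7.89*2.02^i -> [-7.89, -15.94, -32.19, -65.03, -131.37]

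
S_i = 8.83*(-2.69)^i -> [8.83, -23.75, 63.89, -171.88, 462.35]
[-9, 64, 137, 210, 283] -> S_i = -9 + 73*i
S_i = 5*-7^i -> [5, -35, 245, -1715, 12005]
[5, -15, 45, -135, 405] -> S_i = 5*-3^i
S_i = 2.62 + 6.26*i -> [2.62, 8.88, 15.14, 21.4, 27.66]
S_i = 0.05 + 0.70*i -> [0.05, 0.75, 1.45, 2.15, 2.85]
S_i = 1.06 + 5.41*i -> [1.06, 6.47, 11.88, 17.29, 22.7]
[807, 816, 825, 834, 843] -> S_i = 807 + 9*i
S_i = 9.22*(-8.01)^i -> [9.22, -73.85, 591.56, -4738.36, 37954.3]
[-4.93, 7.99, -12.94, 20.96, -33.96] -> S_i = -4.93*(-1.62)^i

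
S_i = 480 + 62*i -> [480, 542, 604, 666, 728]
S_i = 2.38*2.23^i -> [2.38, 5.31, 11.84, 26.39, 58.86]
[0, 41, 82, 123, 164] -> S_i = 0 + 41*i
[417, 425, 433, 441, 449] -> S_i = 417 + 8*i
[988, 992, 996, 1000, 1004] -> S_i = 988 + 4*i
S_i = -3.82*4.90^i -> [-3.82, -18.72, -91.72, -449.42, -2202.15]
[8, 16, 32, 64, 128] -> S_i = 8*2^i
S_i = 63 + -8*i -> [63, 55, 47, 39, 31]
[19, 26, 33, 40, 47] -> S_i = 19 + 7*i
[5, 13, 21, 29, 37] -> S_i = 5 + 8*i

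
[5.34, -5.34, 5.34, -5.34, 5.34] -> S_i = 5.34*(-1.00)^i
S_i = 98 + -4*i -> [98, 94, 90, 86, 82]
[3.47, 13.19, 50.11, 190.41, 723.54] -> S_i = 3.47*3.80^i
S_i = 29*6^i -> [29, 174, 1044, 6264, 37584]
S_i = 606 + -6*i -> [606, 600, 594, 588, 582]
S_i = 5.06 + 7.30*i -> [5.06, 12.36, 19.66, 26.96, 34.26]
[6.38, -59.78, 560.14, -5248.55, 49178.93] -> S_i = 6.38*(-9.37)^i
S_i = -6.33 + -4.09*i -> [-6.33, -10.42, -14.51, -18.6, -22.69]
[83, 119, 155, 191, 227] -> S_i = 83 + 36*i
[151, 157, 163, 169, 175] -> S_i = 151 + 6*i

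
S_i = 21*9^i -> [21, 189, 1701, 15309, 137781]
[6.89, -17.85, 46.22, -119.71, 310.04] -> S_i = 6.89*(-2.59)^i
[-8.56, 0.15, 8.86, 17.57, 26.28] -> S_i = -8.56 + 8.71*i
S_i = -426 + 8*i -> [-426, -418, -410, -402, -394]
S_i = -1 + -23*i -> [-1, -24, -47, -70, -93]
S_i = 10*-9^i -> [10, -90, 810, -7290, 65610]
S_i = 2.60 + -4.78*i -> [2.6, -2.18, -6.96, -11.74, -16.52]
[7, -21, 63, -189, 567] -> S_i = 7*-3^i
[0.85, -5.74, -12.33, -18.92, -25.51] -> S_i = 0.85 + -6.59*i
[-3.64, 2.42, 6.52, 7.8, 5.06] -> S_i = Random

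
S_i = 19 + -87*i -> [19, -68, -155, -242, -329]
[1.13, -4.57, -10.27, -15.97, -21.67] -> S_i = 1.13 + -5.70*i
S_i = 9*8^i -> [9, 72, 576, 4608, 36864]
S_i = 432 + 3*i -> [432, 435, 438, 441, 444]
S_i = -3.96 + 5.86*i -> [-3.96, 1.9, 7.76, 13.62, 19.48]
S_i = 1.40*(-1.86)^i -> [1.4, -2.6, 4.84, -9.01, 16.76]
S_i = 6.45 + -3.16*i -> [6.45, 3.29, 0.13, -3.03, -6.19]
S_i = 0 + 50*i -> [0, 50, 100, 150, 200]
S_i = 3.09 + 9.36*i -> [3.09, 12.45, 21.81, 31.17, 40.53]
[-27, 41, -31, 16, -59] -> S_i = Random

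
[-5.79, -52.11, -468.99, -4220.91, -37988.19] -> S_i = -5.79*9.00^i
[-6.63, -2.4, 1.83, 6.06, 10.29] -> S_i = -6.63 + 4.23*i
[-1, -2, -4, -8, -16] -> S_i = -1*2^i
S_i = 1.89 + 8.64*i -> [1.89, 10.53, 19.17, 27.81, 36.45]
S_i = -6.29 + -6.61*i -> [-6.29, -12.9, -19.51, -26.12, -32.73]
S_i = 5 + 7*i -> [5, 12, 19, 26, 33]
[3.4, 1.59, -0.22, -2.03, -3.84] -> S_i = 3.40 + -1.81*i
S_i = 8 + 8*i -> [8, 16, 24, 32, 40]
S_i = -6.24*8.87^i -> [-6.24, -55.35, -490.94, -4354.67, -38625.94]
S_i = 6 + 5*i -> [6, 11, 16, 21, 26]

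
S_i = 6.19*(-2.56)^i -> [6.19, -15.85, 40.57, -103.85, 265.86]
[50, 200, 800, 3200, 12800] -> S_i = 50*4^i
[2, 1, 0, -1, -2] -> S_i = 2 + -1*i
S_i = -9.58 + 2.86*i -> [-9.58, -6.72, -3.86, -1.0, 1.86]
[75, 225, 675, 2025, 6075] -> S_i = 75*3^i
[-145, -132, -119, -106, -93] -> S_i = -145 + 13*i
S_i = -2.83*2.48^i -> [-2.83, -7.02, -17.41, -43.17, -107.05]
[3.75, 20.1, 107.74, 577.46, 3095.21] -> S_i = 3.75*5.36^i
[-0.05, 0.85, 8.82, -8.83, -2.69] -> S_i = Random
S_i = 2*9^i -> [2, 18, 162, 1458, 13122]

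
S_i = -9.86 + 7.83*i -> [-9.86, -2.03, 5.8, 13.63, 21.46]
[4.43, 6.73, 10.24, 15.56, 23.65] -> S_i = 4.43*1.52^i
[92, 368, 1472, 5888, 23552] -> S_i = 92*4^i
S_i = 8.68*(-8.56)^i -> [8.68, -74.3, 636.01, -5444.29, 46603.1]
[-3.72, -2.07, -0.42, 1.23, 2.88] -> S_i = -3.72 + 1.65*i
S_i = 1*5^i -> [1, 5, 25, 125, 625]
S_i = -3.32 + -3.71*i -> [-3.32, -7.03, -10.74, -14.45, -18.16]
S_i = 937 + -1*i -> [937, 936, 935, 934, 933]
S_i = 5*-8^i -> [5, -40, 320, -2560, 20480]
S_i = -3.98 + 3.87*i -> [-3.98, -0.11, 3.76, 7.63, 11.5]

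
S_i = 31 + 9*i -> [31, 40, 49, 58, 67]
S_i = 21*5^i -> [21, 105, 525, 2625, 13125]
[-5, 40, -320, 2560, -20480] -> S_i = -5*-8^i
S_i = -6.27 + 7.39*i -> [-6.27, 1.12, 8.51, 15.9, 23.29]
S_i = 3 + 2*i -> [3, 5, 7, 9, 11]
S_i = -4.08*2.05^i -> [-4.08, -8.36, -17.15, -35.15, -72.06]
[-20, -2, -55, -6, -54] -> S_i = Random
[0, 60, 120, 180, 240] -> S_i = 0 + 60*i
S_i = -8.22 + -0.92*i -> [-8.22, -9.14, -10.06, -10.98, -11.9]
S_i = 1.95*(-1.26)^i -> [1.95, -2.46, 3.1, -3.9, 4.91]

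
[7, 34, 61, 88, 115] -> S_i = 7 + 27*i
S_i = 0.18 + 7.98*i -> [0.18, 8.16, 16.14, 24.12, 32.1]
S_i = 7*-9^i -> [7, -63, 567, -5103, 45927]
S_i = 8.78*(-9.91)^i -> [8.78, -87.01, 862.27, -8545.07, 84681.62]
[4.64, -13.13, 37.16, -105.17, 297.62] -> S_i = 4.64*(-2.83)^i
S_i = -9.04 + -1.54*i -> [-9.04, -10.58, -12.12, -13.66, -15.2]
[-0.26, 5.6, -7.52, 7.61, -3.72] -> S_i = Random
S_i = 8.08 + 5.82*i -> [8.08, 13.9, 19.72, 25.54, 31.36]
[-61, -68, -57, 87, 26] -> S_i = Random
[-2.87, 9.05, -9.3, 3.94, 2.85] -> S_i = Random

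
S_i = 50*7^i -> [50, 350, 2450, 17150, 120050]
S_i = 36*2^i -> [36, 72, 144, 288, 576]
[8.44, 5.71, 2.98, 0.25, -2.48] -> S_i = 8.44 + -2.73*i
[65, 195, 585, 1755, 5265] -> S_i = 65*3^i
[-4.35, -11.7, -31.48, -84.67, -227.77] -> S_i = -4.35*2.69^i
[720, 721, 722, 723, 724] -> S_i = 720 + 1*i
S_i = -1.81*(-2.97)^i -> [-1.81, 5.38, -15.97, 47.42, -140.83]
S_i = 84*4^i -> [84, 336, 1344, 5376, 21504]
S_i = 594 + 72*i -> [594, 666, 738, 810, 882]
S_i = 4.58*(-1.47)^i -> [4.58, -6.73, 9.9, -14.55, 21.39]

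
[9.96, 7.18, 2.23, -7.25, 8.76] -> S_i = Random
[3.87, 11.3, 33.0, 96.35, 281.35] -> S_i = 3.87*2.92^i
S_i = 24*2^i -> [24, 48, 96, 192, 384]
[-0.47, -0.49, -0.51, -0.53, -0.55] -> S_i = -0.47*1.04^i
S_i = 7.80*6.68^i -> [7.8, 52.1, 348.05, 2325.01, 15531.04]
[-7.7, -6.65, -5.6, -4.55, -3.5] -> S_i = -7.70 + 1.05*i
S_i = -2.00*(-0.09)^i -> [-2.0, 0.18, -0.02, 0.0, -0.0]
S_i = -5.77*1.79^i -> [-5.77, -10.33, -18.49, -33.09, -59.24]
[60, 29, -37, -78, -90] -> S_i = Random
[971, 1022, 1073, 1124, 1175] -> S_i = 971 + 51*i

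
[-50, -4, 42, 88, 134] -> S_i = -50 + 46*i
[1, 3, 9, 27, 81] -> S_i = 1*3^i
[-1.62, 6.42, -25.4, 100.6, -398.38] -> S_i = -1.62*(-3.96)^i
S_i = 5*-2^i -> [5, -10, 20, -40, 80]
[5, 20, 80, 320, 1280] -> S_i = 5*4^i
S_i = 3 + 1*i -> [3, 4, 5, 6, 7]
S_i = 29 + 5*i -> [29, 34, 39, 44, 49]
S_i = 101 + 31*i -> [101, 132, 163, 194, 225]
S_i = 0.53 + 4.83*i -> [0.53, 5.36, 10.19, 15.02, 19.85]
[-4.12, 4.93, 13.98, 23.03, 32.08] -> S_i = -4.12 + 9.05*i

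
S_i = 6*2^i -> [6, 12, 24, 48, 96]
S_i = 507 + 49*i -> [507, 556, 605, 654, 703]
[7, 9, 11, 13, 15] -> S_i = 7 + 2*i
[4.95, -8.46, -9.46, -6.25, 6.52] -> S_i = Random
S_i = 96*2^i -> [96, 192, 384, 768, 1536]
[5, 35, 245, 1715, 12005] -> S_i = 5*7^i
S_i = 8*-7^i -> [8, -56, 392, -2744, 19208]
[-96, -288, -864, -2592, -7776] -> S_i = -96*3^i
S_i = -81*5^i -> [-81, -405, -2025, -10125, -50625]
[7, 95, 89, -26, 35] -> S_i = Random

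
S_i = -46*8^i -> [-46, -368, -2944, -23552, -188416]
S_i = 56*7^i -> [56, 392, 2744, 19208, 134456]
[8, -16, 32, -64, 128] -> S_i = 8*-2^i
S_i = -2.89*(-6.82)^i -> [-2.89, 19.71, -134.42, 916.75, -6252.24]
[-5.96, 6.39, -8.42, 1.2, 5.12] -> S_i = Random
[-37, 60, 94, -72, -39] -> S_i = Random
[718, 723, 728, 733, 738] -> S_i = 718 + 5*i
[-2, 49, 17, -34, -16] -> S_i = Random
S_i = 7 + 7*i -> [7, 14, 21, 28, 35]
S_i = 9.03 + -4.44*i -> [9.03, 4.59, 0.15, -4.29, -8.73]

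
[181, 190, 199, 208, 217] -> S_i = 181 + 9*i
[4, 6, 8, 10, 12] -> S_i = 4 + 2*i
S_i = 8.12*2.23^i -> [8.12, 18.11, 40.38, 90.05, 200.81]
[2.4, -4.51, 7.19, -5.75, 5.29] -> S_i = Random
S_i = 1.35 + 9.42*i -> [1.35, 10.77, 20.19, 29.61, 39.03]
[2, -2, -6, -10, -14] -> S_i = 2 + -4*i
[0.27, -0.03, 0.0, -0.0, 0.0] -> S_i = 0.27*(-0.12)^i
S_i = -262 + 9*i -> [-262, -253, -244, -235, -226]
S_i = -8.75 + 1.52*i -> [-8.75, -7.23, -5.71, -4.19, -2.67]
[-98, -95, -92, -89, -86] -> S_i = -98 + 3*i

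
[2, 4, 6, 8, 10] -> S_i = 2 + 2*i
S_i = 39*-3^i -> [39, -117, 351, -1053, 3159]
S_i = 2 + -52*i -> [2, -50, -102, -154, -206]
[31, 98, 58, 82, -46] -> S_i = Random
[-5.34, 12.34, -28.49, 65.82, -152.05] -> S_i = -5.34*(-2.31)^i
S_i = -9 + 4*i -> [-9, -5, -1, 3, 7]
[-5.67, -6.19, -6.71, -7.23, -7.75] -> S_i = -5.67 + -0.52*i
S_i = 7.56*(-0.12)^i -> [7.56, -0.91, 0.11, -0.01, 0.0]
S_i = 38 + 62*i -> [38, 100, 162, 224, 286]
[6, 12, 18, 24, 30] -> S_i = 6 + 6*i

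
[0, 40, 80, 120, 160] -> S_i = 0 + 40*i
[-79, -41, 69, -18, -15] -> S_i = Random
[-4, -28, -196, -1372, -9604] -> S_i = -4*7^i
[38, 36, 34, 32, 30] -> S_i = 38 + -2*i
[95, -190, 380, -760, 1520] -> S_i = 95*-2^i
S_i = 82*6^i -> [82, 492, 2952, 17712, 106272]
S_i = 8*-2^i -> [8, -16, 32, -64, 128]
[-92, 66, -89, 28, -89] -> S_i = Random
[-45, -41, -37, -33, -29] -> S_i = -45 + 4*i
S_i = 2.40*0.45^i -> [2.4, 1.08, 0.49, 0.22, 0.1]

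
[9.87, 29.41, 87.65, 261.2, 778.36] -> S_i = 9.87*2.98^i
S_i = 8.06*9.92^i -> [8.06, 79.96, 793.16, 7868.1, 78051.59]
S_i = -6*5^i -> [-6, -30, -150, -750, -3750]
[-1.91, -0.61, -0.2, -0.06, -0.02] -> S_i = -1.91*0.32^i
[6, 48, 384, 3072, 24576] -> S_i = 6*8^i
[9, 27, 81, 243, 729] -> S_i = 9*3^i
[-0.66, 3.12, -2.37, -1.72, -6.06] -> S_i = Random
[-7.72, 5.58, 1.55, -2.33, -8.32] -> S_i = Random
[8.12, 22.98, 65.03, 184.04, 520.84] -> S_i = 8.12*2.83^i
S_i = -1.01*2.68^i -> [-1.01, -2.71, -7.25, -19.44, -52.1]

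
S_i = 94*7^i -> [94, 658, 4606, 32242, 225694]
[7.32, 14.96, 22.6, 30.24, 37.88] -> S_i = 7.32 + 7.64*i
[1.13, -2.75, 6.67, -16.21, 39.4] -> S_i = 1.13*(-2.43)^i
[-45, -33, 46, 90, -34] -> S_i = Random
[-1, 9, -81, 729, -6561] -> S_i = -1*-9^i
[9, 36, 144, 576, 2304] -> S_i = 9*4^i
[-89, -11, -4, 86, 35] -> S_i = Random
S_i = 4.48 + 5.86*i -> [4.48, 10.34, 16.2, 22.06, 27.92]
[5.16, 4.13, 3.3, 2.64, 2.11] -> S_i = 5.16*0.80^i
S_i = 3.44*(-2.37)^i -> [3.44, -8.15, 19.32, -45.79, 108.53]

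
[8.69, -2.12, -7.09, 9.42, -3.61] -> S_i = Random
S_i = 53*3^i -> [53, 159, 477, 1431, 4293]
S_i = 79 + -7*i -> [79, 72, 65, 58, 51]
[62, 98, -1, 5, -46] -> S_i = Random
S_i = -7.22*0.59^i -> [-7.22, -4.26, -2.51, -1.48, -0.87]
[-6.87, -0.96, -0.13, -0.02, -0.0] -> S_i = -6.87*0.14^i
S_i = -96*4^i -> [-96, -384, -1536, -6144, -24576]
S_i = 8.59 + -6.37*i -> [8.59, 2.22, -4.15, -10.52, -16.89]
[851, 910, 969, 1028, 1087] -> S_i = 851 + 59*i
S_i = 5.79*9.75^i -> [5.79, 56.45, 550.41, 5366.52, 52323.53]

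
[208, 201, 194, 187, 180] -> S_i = 208 + -7*i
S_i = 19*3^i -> [19, 57, 171, 513, 1539]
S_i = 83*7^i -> [83, 581, 4067, 28469, 199283]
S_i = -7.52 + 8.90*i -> [-7.52, 1.38, 10.28, 19.18, 28.08]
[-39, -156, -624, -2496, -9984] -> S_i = -39*4^i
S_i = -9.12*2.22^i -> [-9.12, -20.25, -44.95, -99.78, -221.52]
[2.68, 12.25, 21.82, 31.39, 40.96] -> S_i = 2.68 + 9.57*i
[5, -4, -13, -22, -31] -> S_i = 5 + -9*i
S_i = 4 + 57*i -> [4, 61, 118, 175, 232]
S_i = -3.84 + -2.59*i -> [-3.84, -6.43, -9.02, -11.61, -14.2]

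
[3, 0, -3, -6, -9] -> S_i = 3 + -3*i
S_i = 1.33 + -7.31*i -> [1.33, -5.98, -13.29, -20.6, -27.91]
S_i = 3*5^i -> [3, 15, 75, 375, 1875]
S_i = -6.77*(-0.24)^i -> [-6.77, 1.62, -0.39, 0.09, -0.02]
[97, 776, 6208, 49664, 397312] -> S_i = 97*8^i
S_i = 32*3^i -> [32, 96, 288, 864, 2592]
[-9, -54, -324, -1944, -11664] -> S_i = -9*6^i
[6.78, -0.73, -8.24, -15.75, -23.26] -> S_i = 6.78 + -7.51*i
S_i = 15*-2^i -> [15, -30, 60, -120, 240]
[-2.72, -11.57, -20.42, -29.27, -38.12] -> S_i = -2.72 + -8.85*i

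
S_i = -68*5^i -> [-68, -340, -1700, -8500, -42500]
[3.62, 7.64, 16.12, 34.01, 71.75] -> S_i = 3.62*2.11^i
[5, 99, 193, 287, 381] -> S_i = 5 + 94*i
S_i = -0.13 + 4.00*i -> [-0.13, 3.87, 7.87, 11.87, 15.87]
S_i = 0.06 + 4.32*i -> [0.06, 4.38, 8.7, 13.02, 17.34]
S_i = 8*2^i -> [8, 16, 32, 64, 128]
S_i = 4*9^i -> [4, 36, 324, 2916, 26244]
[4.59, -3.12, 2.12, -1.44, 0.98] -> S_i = 4.59*(-0.68)^i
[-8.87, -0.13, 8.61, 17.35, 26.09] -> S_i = -8.87 + 8.74*i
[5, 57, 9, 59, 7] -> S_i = Random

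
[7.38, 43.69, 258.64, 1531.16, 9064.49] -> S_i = 7.38*5.92^i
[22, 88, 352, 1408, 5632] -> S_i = 22*4^i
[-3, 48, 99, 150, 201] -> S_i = -3 + 51*i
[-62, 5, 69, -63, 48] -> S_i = Random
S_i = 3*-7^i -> [3, -21, 147, -1029, 7203]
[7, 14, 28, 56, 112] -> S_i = 7*2^i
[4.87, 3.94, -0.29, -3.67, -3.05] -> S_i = Random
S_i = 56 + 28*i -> [56, 84, 112, 140, 168]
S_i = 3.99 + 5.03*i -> [3.99, 9.02, 14.05, 19.08, 24.11]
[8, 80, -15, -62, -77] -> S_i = Random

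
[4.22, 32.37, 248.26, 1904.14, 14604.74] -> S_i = 4.22*7.67^i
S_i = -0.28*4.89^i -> [-0.28, -1.37, -6.7, -32.74, -160.1]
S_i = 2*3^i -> [2, 6, 18, 54, 162]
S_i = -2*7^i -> [-2, -14, -98, -686, -4802]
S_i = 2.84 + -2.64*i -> [2.84, 0.2, -2.44, -5.08, -7.72]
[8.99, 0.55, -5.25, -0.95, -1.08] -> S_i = Random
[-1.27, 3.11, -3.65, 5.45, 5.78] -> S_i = Random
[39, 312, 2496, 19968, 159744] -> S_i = 39*8^i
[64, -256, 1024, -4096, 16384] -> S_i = 64*-4^i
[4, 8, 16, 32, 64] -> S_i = 4*2^i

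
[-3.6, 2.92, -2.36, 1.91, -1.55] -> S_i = -3.60*(-0.81)^i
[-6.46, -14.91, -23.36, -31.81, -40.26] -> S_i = -6.46 + -8.45*i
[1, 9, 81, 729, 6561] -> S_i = 1*9^i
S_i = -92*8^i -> [-92, -736, -5888, -47104, -376832]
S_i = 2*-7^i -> [2, -14, 98, -686, 4802]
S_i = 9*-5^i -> [9, -45, 225, -1125, 5625]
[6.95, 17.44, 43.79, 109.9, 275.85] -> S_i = 6.95*2.51^i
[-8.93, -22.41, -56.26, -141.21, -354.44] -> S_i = -8.93*2.51^i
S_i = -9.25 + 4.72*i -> [-9.25, -4.53, 0.19, 4.91, 9.63]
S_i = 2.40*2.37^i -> [2.4, 5.69, 13.48, 31.95, 75.72]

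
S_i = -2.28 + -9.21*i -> [-2.28, -11.49, -20.7, -29.91, -39.12]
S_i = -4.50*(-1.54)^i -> [-4.5, 6.93, -10.67, 16.44, -25.31]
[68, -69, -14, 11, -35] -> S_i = Random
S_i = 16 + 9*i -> [16, 25, 34, 43, 52]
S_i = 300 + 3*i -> [300, 303, 306, 309, 312]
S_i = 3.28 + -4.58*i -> [3.28, -1.3, -5.88, -10.46, -15.04]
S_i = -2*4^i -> [-2, -8, -32, -128, -512]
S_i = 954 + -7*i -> [954, 947, 940, 933, 926]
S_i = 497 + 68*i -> [497, 565, 633, 701, 769]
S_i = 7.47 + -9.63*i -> [7.47, -2.16, -11.79, -21.42, -31.05]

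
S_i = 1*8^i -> [1, 8, 64, 512, 4096]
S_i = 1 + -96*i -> [1, -95, -191, -287, -383]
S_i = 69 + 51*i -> [69, 120, 171, 222, 273]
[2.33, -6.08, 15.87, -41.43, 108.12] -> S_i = 2.33*(-2.61)^i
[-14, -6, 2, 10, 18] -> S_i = -14 + 8*i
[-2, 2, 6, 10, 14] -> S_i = -2 + 4*i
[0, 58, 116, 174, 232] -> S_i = 0 + 58*i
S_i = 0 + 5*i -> [0, 5, 10, 15, 20]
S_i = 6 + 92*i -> [6, 98, 190, 282, 374]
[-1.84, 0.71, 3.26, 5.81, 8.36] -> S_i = -1.84 + 2.55*i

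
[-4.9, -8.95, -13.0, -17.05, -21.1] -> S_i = -4.90 + -4.05*i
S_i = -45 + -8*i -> [-45, -53, -61, -69, -77]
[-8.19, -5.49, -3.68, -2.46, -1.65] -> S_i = -8.19*0.67^i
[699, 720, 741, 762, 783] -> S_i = 699 + 21*i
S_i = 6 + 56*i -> [6, 62, 118, 174, 230]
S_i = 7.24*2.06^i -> [7.24, 14.91, 30.72, 63.29, 130.38]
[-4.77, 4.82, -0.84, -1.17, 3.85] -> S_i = Random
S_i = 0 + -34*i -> [0, -34, -68, -102, -136]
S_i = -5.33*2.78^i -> [-5.33, -14.82, -41.19, -114.51, -318.35]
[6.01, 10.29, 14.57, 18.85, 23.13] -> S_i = 6.01 + 4.28*i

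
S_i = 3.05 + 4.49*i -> [3.05, 7.54, 12.03, 16.52, 21.01]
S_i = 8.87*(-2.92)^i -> [8.87, -25.9, 75.63, -220.84, 644.84]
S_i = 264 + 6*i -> [264, 270, 276, 282, 288]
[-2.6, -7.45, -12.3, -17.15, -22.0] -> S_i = -2.60 + -4.85*i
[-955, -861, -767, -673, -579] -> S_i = -955 + 94*i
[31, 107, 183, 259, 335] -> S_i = 31 + 76*i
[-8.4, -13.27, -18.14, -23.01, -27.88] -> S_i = -8.40 + -4.87*i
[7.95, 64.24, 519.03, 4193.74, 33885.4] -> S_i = 7.95*8.08^i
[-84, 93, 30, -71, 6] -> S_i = Random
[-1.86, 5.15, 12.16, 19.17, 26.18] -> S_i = -1.86 + 7.01*i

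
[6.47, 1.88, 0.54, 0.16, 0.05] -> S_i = 6.47*0.29^i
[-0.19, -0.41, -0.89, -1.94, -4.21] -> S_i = -0.19*2.17^i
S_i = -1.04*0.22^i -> [-1.04, -0.23, -0.05, -0.01, -0.0]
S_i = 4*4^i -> [4, 16, 64, 256, 1024]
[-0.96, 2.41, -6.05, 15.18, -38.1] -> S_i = -0.96*(-2.51)^i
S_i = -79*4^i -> [-79, -316, -1264, -5056, -20224]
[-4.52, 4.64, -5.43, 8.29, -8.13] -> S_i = Random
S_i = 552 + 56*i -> [552, 608, 664, 720, 776]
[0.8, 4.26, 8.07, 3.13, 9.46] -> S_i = Random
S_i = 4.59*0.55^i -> [4.59, 2.52, 1.39, 0.76, 0.42]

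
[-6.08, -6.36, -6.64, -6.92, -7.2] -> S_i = -6.08 + -0.28*i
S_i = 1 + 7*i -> [1, 8, 15, 22, 29]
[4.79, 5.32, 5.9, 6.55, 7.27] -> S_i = 4.79*1.11^i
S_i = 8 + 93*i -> [8, 101, 194, 287, 380]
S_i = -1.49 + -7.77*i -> [-1.49, -9.26, -17.03, -24.8, -32.57]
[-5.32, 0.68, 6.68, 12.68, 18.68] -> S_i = -5.32 + 6.00*i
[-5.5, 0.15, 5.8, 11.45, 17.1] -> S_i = -5.50 + 5.65*i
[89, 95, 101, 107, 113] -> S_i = 89 + 6*i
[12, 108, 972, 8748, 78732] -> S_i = 12*9^i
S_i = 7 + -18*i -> [7, -11, -29, -47, -65]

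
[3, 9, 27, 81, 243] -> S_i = 3*3^i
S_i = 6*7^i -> [6, 42, 294, 2058, 14406]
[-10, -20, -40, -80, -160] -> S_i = -10*2^i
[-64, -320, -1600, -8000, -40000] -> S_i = -64*5^i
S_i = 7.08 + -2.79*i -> [7.08, 4.29, 1.5, -1.29, -4.08]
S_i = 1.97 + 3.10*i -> [1.97, 5.07, 8.17, 11.27, 14.37]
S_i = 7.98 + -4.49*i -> [7.98, 3.49, -1.0, -5.49, -9.98]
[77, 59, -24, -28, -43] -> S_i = Random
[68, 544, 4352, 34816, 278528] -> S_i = 68*8^i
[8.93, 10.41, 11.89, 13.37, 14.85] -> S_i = 8.93 + 1.48*i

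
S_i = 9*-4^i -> [9, -36, 144, -576, 2304]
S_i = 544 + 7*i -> [544, 551, 558, 565, 572]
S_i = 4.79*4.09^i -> [4.79, 19.59, 80.13, 327.72, 1340.38]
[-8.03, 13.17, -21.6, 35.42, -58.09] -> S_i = -8.03*(-1.64)^i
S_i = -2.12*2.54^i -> [-2.12, -5.38, -13.68, -34.74, -88.24]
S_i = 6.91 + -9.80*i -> [6.91, -2.89, -12.69, -22.49, -32.29]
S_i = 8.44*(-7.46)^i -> [8.44, -62.96, 469.7, -3503.96, 26139.53]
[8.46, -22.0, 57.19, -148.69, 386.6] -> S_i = 8.46*(-2.60)^i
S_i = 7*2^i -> [7, 14, 28, 56, 112]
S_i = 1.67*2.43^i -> [1.67, 4.06, 9.86, 23.96, 58.23]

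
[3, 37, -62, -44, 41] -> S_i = Random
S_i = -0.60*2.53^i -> [-0.6, -1.52, -3.84, -9.72, -24.58]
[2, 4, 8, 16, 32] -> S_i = 2*2^i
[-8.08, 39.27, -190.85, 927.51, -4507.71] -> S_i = -8.08*(-4.86)^i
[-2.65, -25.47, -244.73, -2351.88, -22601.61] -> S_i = -2.65*9.61^i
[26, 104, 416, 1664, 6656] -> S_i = 26*4^i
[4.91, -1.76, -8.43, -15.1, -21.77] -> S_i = 4.91 + -6.67*i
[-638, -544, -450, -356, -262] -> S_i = -638 + 94*i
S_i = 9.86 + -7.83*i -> [9.86, 2.03, -5.8, -13.63, -21.46]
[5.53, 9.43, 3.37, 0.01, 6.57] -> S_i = Random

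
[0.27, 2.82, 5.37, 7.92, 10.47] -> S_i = 0.27 + 2.55*i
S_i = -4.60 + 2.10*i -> [-4.6, -2.5, -0.4, 1.7, 3.8]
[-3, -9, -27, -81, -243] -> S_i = -3*3^i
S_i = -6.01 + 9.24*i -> [-6.01, 3.23, 12.47, 21.71, 30.95]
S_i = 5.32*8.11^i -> [5.32, 43.15, 349.91, 2837.75, 23014.16]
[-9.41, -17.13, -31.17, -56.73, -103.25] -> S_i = -9.41*1.82^i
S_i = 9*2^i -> [9, 18, 36, 72, 144]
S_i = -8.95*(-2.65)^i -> [-8.95, 23.72, -62.85, 166.56, -441.37]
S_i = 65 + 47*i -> [65, 112, 159, 206, 253]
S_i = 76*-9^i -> [76, -684, 6156, -55404, 498636]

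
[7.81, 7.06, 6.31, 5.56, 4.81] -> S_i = 7.81 + -0.75*i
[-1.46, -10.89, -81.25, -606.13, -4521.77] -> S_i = -1.46*7.46^i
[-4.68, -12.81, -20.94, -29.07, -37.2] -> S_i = -4.68 + -8.13*i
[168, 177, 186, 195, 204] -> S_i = 168 + 9*i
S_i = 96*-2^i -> [96, -192, 384, -768, 1536]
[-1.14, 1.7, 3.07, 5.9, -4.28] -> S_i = Random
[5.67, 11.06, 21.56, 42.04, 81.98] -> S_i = 5.67*1.95^i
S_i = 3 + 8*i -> [3, 11, 19, 27, 35]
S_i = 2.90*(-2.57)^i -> [2.9, -7.45, 19.15, -49.23, 126.51]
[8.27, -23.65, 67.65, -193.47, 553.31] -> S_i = 8.27*(-2.86)^i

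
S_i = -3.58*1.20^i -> [-3.58, -4.3, -5.16, -6.19, -7.42]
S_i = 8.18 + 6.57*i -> [8.18, 14.75, 21.32, 27.89, 34.46]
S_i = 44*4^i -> [44, 176, 704, 2816, 11264]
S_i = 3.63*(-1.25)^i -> [3.63, -4.54, 5.67, -7.09, 8.86]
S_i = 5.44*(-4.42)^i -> [5.44, -24.04, 106.28, -469.75, 2076.29]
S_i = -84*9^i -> [-84, -756, -6804, -61236, -551124]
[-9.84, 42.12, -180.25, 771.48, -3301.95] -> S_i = -9.84*(-4.28)^i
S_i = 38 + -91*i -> [38, -53, -144, -235, -326]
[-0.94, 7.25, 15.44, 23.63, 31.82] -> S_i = -0.94 + 8.19*i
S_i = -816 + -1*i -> [-816, -817, -818, -819, -820]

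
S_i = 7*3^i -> [7, 21, 63, 189, 567]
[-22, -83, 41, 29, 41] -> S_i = Random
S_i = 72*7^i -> [72, 504, 3528, 24696, 172872]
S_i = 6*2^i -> [6, 12, 24, 48, 96]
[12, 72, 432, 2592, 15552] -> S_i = 12*6^i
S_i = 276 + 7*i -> [276, 283, 290, 297, 304]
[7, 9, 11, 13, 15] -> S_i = 7 + 2*i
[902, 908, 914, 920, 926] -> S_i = 902 + 6*i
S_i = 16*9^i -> [16, 144, 1296, 11664, 104976]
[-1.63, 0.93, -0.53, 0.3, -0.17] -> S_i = -1.63*(-0.57)^i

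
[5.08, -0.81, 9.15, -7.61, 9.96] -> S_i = Random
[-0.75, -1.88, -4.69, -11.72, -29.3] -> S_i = -0.75*2.50^i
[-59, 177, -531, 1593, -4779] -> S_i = -59*-3^i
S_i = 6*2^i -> [6, 12, 24, 48, 96]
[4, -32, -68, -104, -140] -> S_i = 4 + -36*i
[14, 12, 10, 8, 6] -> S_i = 14 + -2*i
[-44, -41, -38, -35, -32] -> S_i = -44 + 3*i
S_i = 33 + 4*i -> [33, 37, 41, 45, 49]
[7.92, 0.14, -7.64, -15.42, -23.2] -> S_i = 7.92 + -7.78*i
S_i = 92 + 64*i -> [92, 156, 220, 284, 348]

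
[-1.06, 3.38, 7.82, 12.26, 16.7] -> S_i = -1.06 + 4.44*i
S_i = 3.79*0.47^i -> [3.79, 1.78, 0.84, 0.39, 0.18]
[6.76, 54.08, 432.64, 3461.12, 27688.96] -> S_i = 6.76*8.00^i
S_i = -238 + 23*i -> [-238, -215, -192, -169, -146]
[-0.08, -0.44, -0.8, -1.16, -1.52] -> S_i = -0.08 + -0.36*i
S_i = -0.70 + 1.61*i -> [-0.7, 0.91, 2.52, 4.13, 5.74]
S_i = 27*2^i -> [27, 54, 108, 216, 432]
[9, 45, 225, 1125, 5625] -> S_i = 9*5^i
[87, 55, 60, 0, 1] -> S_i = Random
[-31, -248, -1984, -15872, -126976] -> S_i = -31*8^i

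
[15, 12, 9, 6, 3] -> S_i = 15 + -3*i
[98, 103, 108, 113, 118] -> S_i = 98 + 5*i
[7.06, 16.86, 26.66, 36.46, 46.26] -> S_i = 7.06 + 9.80*i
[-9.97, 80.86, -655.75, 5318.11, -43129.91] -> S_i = -9.97*(-8.11)^i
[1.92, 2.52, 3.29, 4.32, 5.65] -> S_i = 1.92*1.31^i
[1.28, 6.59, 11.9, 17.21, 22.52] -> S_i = 1.28 + 5.31*i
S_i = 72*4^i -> [72, 288, 1152, 4608, 18432]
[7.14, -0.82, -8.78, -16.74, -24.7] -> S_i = 7.14 + -7.96*i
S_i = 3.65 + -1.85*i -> [3.65, 1.8, -0.05, -1.9, -3.75]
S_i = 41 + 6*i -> [41, 47, 53, 59, 65]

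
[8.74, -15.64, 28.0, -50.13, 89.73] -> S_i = 8.74*(-1.79)^i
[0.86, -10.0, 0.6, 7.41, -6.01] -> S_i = Random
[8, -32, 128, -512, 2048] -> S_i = 8*-4^i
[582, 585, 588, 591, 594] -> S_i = 582 + 3*i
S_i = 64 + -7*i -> [64, 57, 50, 43, 36]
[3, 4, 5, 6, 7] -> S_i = 3 + 1*i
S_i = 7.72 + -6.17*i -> [7.72, 1.55, -4.62, -10.79, -16.96]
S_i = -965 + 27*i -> [-965, -938, -911, -884, -857]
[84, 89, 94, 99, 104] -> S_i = 84 + 5*i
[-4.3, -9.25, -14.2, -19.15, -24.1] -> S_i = -4.30 + -4.95*i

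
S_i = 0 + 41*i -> [0, 41, 82, 123, 164]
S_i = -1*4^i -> [-1, -4, -16, -64, -256]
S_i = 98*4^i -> [98, 392, 1568, 6272, 25088]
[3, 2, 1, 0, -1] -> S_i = 3 + -1*i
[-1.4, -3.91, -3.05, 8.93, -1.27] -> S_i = Random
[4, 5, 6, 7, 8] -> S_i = 4 + 1*i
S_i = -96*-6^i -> [-96, 576, -3456, 20736, -124416]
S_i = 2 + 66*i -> [2, 68, 134, 200, 266]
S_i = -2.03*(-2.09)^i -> [-2.03, 4.24, -8.87, 18.53, -38.73]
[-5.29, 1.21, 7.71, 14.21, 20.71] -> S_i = -5.29 + 6.50*i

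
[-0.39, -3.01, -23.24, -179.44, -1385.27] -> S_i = -0.39*7.72^i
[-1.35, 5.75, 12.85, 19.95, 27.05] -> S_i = -1.35 + 7.10*i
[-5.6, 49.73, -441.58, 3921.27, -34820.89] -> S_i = -5.60*(-8.88)^i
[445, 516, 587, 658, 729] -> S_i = 445 + 71*i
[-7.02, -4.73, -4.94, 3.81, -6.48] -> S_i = Random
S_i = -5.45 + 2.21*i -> [-5.45, -3.24, -1.03, 1.18, 3.39]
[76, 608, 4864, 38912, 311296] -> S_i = 76*8^i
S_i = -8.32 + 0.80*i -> [-8.32, -7.52, -6.72, -5.92, -5.12]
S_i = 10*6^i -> [10, 60, 360, 2160, 12960]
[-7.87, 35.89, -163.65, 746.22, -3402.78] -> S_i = -7.87*(-4.56)^i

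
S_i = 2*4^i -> [2, 8, 32, 128, 512]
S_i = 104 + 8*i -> [104, 112, 120, 128, 136]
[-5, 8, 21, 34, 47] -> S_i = -5 + 13*i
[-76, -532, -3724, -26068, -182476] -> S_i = -76*7^i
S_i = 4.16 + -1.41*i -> [4.16, 2.75, 1.34, -0.07, -1.48]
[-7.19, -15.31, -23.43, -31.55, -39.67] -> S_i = -7.19 + -8.12*i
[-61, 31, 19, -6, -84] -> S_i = Random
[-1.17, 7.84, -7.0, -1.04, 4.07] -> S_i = Random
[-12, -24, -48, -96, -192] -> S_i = -12*2^i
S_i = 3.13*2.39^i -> [3.13, 7.48, 17.88, 42.73, 102.13]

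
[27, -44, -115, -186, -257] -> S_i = 27 + -71*i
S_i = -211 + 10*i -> [-211, -201, -191, -181, -171]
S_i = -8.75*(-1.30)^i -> [-8.75, 11.38, -14.79, 19.22, -24.99]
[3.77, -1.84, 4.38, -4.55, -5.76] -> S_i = Random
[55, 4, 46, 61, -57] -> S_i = Random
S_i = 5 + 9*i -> [5, 14, 23, 32, 41]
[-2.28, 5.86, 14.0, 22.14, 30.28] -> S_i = -2.28 + 8.14*i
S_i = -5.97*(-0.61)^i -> [-5.97, 3.64, -2.22, 1.36, -0.83]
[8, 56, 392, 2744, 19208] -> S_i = 8*7^i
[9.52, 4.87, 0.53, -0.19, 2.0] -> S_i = Random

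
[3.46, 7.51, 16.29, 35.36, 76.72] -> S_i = 3.46*2.17^i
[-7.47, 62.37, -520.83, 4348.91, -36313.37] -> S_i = -7.47*(-8.35)^i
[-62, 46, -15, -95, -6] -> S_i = Random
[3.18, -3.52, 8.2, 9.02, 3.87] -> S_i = Random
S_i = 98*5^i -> [98, 490, 2450, 12250, 61250]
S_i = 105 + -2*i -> [105, 103, 101, 99, 97]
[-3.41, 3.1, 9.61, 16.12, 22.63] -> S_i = -3.41 + 6.51*i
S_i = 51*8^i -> [51, 408, 3264, 26112, 208896]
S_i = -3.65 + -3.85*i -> [-3.65, -7.5, -11.35, -15.2, -19.05]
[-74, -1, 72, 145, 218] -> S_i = -74 + 73*i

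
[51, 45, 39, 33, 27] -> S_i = 51 + -6*i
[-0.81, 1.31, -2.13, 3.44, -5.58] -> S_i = -0.81*(-1.62)^i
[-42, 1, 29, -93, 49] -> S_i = Random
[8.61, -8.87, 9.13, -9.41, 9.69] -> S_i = 8.61*(-1.03)^i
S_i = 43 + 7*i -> [43, 50, 57, 64, 71]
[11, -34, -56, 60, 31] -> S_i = Random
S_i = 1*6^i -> [1, 6, 36, 216, 1296]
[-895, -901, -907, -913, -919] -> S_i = -895 + -6*i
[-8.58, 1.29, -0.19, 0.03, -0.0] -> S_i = -8.58*(-0.15)^i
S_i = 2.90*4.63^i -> [2.9, 13.43, 62.17, 287.83, 1332.67]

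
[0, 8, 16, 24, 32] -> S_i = 0 + 8*i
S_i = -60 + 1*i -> [-60, -59, -58, -57, -56]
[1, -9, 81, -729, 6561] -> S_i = 1*-9^i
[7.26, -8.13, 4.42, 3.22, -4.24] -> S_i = Random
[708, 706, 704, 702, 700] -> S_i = 708 + -2*i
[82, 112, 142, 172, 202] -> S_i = 82 + 30*i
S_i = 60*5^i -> [60, 300, 1500, 7500, 37500]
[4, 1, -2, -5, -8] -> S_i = 4 + -3*i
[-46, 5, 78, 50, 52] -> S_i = Random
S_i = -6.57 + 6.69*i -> [-6.57, 0.12, 6.81, 13.5, 20.19]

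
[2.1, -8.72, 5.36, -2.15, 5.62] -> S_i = Random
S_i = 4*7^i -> [4, 28, 196, 1372, 9604]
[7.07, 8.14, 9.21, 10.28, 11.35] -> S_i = 7.07 + 1.07*i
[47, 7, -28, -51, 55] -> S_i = Random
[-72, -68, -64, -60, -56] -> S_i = -72 + 4*i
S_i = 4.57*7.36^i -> [4.57, 33.64, 247.56, 1822.01, 13409.96]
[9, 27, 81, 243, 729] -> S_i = 9*3^i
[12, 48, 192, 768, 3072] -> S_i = 12*4^i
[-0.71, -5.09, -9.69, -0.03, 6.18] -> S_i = Random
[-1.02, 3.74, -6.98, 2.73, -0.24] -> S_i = Random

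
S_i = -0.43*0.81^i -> [-0.43, -0.35, -0.28, -0.23, -0.19]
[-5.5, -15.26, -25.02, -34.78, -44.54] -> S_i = -5.50 + -9.76*i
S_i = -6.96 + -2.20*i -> [-6.96, -9.16, -11.36, -13.56, -15.76]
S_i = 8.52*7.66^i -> [8.52, 65.26, 499.92, 3829.36, 29332.88]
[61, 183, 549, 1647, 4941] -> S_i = 61*3^i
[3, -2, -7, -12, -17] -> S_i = 3 + -5*i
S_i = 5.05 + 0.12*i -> [5.05, 5.17, 5.29, 5.41, 5.53]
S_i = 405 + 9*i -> [405, 414, 423, 432, 441]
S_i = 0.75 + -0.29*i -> [0.75, 0.46, 0.17, -0.12, -0.41]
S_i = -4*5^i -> [-4, -20, -100, -500, -2500]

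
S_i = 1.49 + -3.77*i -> [1.49, -2.28, -6.05, -9.82, -13.59]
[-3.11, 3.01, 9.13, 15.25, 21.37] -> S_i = -3.11 + 6.12*i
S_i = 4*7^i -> [4, 28, 196, 1372, 9604]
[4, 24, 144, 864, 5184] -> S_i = 4*6^i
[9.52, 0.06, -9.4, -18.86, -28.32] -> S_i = 9.52 + -9.46*i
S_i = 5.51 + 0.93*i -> [5.51, 6.44, 7.37, 8.3, 9.23]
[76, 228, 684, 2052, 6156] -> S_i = 76*3^i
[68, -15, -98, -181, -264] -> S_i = 68 + -83*i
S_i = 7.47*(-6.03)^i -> [7.47, -45.04, 271.62, -1637.84, 9876.2]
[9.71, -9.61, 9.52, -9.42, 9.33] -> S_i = 9.71*(-0.99)^i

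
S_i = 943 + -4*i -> [943, 939, 935, 931, 927]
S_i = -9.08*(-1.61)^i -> [-9.08, 14.62, -23.54, 37.89, -61.01]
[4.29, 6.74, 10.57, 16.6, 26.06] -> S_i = 4.29*1.57^i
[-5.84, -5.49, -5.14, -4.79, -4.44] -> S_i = -5.84 + 0.35*i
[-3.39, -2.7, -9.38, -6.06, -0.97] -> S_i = Random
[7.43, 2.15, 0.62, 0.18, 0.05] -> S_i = 7.43*0.29^i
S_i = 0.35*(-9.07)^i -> [0.35, -3.17, 28.79, -261.15, 2368.63]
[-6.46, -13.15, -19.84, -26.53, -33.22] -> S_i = -6.46 + -6.69*i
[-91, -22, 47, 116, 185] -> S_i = -91 + 69*i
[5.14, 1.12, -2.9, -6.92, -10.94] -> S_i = 5.14 + -4.02*i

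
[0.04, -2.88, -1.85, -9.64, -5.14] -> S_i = Random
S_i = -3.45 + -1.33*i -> [-3.45, -4.78, -6.11, -7.44, -8.77]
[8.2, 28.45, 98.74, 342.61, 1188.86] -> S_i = 8.20*3.47^i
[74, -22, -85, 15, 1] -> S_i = Random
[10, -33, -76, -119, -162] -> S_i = 10 + -43*i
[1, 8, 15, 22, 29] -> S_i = 1 + 7*i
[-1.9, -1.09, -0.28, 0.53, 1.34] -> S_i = -1.90 + 0.81*i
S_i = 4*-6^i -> [4, -24, 144, -864, 5184]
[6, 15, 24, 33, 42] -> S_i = 6 + 9*i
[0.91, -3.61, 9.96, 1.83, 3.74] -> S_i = Random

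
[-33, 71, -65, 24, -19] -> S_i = Random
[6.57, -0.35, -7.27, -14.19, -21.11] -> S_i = 6.57 + -6.92*i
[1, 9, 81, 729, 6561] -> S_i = 1*9^i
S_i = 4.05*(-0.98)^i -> [4.05, -3.97, 3.89, -3.81, 3.74]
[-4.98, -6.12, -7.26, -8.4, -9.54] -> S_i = -4.98 + -1.14*i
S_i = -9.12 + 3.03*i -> [-9.12, -6.09, -3.06, -0.03, 3.0]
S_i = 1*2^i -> [1, 2, 4, 8, 16]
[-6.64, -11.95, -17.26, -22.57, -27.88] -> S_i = -6.64 + -5.31*i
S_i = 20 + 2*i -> [20, 22, 24, 26, 28]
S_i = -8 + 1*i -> [-8, -7, -6, -5, -4]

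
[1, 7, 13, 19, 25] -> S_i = 1 + 6*i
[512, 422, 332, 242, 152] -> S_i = 512 + -90*i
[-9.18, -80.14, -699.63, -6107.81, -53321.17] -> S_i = -9.18*8.73^i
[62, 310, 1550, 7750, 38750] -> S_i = 62*5^i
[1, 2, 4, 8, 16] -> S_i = 1*2^i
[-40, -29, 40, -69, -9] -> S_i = Random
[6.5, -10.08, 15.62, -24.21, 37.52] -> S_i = 6.50*(-1.55)^i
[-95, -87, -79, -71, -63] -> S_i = -95 + 8*i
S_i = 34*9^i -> [34, 306, 2754, 24786, 223074]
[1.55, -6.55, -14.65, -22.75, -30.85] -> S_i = 1.55 + -8.10*i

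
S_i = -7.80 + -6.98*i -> [-7.8, -14.78, -21.76, -28.74, -35.72]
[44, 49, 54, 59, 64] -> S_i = 44 + 5*i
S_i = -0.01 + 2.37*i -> [-0.01, 2.36, 4.73, 7.1, 9.47]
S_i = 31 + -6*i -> [31, 25, 19, 13, 7]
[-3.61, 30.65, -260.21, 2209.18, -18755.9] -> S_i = -3.61*(-8.49)^i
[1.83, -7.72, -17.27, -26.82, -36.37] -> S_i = 1.83 + -9.55*i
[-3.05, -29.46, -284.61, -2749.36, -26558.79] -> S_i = -3.05*9.66^i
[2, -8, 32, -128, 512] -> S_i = 2*-4^i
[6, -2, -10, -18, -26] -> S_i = 6 + -8*i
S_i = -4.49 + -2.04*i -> [-4.49, -6.53, -8.57, -10.61, -12.65]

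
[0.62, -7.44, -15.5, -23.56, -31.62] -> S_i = 0.62 + -8.06*i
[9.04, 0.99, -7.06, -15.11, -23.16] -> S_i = 9.04 + -8.05*i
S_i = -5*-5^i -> [-5, 25, -125, 625, -3125]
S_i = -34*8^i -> [-34, -272, -2176, -17408, -139264]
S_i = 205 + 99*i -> [205, 304, 403, 502, 601]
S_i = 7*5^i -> [7, 35, 175, 875, 4375]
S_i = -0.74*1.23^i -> [-0.74, -0.91, -1.12, -1.38, -1.69]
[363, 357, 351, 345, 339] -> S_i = 363 + -6*i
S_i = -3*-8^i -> [-3, 24, -192, 1536, -12288]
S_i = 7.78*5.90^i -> [7.78, 45.9, 270.82, 1597.85, 9427.31]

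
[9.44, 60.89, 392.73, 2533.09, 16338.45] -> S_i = 9.44*6.45^i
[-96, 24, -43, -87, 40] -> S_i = Random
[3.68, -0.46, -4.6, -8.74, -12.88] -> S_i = 3.68 + -4.14*i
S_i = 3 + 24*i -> [3, 27, 51, 75, 99]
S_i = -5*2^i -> [-5, -10, -20, -40, -80]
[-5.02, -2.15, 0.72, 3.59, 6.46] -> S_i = -5.02 + 2.87*i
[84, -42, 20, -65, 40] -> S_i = Random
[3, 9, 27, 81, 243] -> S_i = 3*3^i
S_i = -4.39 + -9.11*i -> [-4.39, -13.5, -22.61, -31.72, -40.83]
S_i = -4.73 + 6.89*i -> [-4.73, 2.16, 9.05, 15.94, 22.83]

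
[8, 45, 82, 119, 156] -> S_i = 8 + 37*i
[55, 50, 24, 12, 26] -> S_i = Random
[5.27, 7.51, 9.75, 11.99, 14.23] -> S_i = 5.27 + 2.24*i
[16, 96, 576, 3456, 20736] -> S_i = 16*6^i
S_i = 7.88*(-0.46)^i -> [7.88, -3.62, 1.67, -0.77, 0.35]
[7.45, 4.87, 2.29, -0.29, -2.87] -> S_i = 7.45 + -2.58*i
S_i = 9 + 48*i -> [9, 57, 105, 153, 201]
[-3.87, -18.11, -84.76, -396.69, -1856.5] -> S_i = -3.87*4.68^i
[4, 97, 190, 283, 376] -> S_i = 4 + 93*i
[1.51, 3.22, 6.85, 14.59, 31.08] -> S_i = 1.51*2.13^i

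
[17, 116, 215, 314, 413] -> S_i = 17 + 99*i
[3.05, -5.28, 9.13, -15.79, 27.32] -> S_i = 3.05*(-1.73)^i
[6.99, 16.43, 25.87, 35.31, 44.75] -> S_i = 6.99 + 9.44*i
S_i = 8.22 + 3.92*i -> [8.22, 12.14, 16.06, 19.98, 23.9]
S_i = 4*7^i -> [4, 28, 196, 1372, 9604]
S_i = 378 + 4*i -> [378, 382, 386, 390, 394]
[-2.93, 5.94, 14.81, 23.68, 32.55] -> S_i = -2.93 + 8.87*i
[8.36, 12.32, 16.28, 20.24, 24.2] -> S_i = 8.36 + 3.96*i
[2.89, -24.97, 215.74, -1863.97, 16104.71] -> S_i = 2.89*(-8.64)^i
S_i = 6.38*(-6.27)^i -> [6.38, -40.0, 250.82, -1572.62, 9860.32]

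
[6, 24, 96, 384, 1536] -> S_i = 6*4^i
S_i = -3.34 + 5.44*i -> [-3.34, 2.1, 7.54, 12.98, 18.42]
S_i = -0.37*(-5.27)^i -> [-0.37, 1.95, -10.28, 54.15, -285.39]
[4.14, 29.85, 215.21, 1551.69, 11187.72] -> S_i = 4.14*7.21^i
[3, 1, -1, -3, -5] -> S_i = 3 + -2*i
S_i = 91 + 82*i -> [91, 173, 255, 337, 419]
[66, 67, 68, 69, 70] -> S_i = 66 + 1*i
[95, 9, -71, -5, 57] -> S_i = Random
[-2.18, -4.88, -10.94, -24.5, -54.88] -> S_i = -2.18*2.24^i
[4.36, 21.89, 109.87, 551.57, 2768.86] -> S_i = 4.36*5.02^i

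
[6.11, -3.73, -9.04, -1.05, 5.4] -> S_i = Random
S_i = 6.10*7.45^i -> [6.1, 45.44, 338.57, 2522.31, 18791.22]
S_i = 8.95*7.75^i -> [8.95, 69.36, 537.56, 4166.09, 32287.16]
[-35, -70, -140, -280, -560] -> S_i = -35*2^i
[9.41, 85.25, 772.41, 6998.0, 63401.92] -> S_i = 9.41*9.06^i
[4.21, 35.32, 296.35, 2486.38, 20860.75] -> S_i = 4.21*8.39^i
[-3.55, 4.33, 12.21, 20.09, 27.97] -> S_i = -3.55 + 7.88*i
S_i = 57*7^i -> [57, 399, 2793, 19551, 136857]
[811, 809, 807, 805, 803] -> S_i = 811 + -2*i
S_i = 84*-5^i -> [84, -420, 2100, -10500, 52500]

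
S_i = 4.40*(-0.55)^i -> [4.4, -2.42, 1.33, -0.73, 0.4]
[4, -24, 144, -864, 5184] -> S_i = 4*-6^i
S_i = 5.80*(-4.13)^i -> [5.8, -23.95, 98.93, -408.58, 1687.44]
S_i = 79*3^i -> [79, 237, 711, 2133, 6399]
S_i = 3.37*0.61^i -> [3.37, 2.06, 1.25, 0.76, 0.47]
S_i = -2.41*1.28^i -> [-2.41, -3.08, -3.95, -5.05, -6.47]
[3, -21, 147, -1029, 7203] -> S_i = 3*-7^i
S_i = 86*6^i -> [86, 516, 3096, 18576, 111456]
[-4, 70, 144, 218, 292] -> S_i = -4 + 74*i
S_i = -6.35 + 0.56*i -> [-6.35, -5.79, -5.23, -4.67, -4.11]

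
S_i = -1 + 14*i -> [-1, 13, 27, 41, 55]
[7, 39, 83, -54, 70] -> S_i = Random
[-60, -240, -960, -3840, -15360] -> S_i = -60*4^i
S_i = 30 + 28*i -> [30, 58, 86, 114, 142]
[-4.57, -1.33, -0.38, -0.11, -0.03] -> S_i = -4.57*0.29^i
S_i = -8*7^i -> [-8, -56, -392, -2744, -19208]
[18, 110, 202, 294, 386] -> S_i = 18 + 92*i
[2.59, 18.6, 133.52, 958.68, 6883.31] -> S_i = 2.59*7.18^i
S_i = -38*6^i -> [-38, -228, -1368, -8208, -49248]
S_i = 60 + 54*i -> [60, 114, 168, 222, 276]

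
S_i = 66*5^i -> [66, 330, 1650, 8250, 41250]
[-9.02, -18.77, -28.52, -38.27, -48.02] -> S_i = -9.02 + -9.75*i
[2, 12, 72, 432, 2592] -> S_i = 2*6^i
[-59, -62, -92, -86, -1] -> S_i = Random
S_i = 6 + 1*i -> [6, 7, 8, 9, 10]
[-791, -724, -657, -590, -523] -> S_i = -791 + 67*i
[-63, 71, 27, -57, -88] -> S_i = Random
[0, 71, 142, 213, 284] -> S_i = 0 + 71*i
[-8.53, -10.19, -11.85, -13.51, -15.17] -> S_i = -8.53 + -1.66*i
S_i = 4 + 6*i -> [4, 10, 16, 22, 28]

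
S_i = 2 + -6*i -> [2, -4, -10, -16, -22]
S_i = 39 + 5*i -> [39, 44, 49, 54, 59]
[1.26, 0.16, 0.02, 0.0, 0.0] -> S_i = 1.26*0.13^i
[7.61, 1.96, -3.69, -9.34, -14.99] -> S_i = 7.61 + -5.65*i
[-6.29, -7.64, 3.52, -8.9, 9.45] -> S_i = Random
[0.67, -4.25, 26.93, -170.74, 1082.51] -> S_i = 0.67*(-6.34)^i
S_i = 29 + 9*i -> [29, 38, 47, 56, 65]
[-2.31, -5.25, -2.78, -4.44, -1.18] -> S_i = Random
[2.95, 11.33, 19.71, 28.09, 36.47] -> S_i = 2.95 + 8.38*i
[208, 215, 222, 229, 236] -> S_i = 208 + 7*i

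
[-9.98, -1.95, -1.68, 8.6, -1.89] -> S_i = Random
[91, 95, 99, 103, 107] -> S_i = 91 + 4*i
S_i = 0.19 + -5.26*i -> [0.19, -5.07, -10.33, -15.59, -20.85]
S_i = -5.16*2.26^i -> [-5.16, -11.66, -26.36, -59.56, -134.61]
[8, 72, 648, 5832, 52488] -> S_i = 8*9^i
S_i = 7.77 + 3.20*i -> [7.77, 10.97, 14.17, 17.37, 20.57]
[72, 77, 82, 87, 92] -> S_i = 72 + 5*i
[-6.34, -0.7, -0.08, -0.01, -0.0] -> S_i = -6.34*0.11^i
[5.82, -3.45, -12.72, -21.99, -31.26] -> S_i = 5.82 + -9.27*i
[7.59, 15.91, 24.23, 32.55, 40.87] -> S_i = 7.59 + 8.32*i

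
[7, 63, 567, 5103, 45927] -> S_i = 7*9^i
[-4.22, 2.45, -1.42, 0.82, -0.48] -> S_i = -4.22*(-0.58)^i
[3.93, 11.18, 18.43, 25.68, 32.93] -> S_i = 3.93 + 7.25*i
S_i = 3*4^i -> [3, 12, 48, 192, 768]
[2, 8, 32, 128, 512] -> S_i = 2*4^i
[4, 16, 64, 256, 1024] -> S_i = 4*4^i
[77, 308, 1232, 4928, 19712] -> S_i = 77*4^i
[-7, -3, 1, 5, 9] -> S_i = -7 + 4*i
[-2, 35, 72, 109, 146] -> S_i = -2 + 37*i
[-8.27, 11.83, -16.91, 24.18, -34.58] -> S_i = -8.27*(-1.43)^i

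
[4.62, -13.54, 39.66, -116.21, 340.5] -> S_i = 4.62*(-2.93)^i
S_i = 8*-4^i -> [8, -32, 128, -512, 2048]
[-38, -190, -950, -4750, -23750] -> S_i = -38*5^i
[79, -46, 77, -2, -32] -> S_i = Random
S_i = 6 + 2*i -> [6, 8, 10, 12, 14]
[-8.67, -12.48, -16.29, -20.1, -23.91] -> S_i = -8.67 + -3.81*i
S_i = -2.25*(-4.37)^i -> [-2.25, 9.83, -42.97, 187.77, -820.56]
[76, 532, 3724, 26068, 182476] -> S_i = 76*7^i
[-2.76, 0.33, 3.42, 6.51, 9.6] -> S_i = -2.76 + 3.09*i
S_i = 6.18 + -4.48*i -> [6.18, 1.7, -2.78, -7.26, -11.74]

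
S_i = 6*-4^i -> [6, -24, 96, -384, 1536]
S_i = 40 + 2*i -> [40, 42, 44, 46, 48]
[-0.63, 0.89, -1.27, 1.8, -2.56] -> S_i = -0.63*(-1.42)^i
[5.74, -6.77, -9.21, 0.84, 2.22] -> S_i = Random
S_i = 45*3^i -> [45, 135, 405, 1215, 3645]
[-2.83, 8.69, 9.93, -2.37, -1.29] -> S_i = Random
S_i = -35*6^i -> [-35, -210, -1260, -7560, -45360]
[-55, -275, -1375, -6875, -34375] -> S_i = -55*5^i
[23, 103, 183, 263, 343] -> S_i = 23 + 80*i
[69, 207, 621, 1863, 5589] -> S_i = 69*3^i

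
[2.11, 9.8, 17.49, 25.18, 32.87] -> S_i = 2.11 + 7.69*i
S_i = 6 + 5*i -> [6, 11, 16, 21, 26]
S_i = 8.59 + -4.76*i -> [8.59, 3.83, -0.93, -5.69, -10.45]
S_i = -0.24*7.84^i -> [-0.24, -1.88, -14.75, -115.65, -906.72]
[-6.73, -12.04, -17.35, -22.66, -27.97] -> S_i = -6.73 + -5.31*i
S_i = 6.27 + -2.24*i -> [6.27, 4.03, 1.79, -0.45, -2.69]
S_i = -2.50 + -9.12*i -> [-2.5, -11.62, -20.74, -29.86, -38.98]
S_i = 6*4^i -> [6, 24, 96, 384, 1536]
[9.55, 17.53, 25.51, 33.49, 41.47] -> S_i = 9.55 + 7.98*i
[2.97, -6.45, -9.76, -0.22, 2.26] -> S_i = Random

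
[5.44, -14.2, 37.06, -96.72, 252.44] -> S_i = 5.44*(-2.61)^i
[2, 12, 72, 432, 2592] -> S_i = 2*6^i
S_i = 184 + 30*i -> [184, 214, 244, 274, 304]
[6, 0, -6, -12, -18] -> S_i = 6 + -6*i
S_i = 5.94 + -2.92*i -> [5.94, 3.02, 0.1, -2.82, -5.74]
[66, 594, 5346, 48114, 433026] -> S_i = 66*9^i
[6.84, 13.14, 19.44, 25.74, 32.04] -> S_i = 6.84 + 6.30*i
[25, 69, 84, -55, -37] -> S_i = Random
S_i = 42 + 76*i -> [42, 118, 194, 270, 346]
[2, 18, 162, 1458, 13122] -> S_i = 2*9^i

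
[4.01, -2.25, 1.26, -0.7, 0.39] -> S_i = 4.01*(-0.56)^i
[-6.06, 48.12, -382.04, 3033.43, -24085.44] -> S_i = -6.06*(-7.94)^i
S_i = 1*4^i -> [1, 4, 16, 64, 256]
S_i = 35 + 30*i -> [35, 65, 95, 125, 155]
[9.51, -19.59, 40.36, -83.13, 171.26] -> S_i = 9.51*(-2.06)^i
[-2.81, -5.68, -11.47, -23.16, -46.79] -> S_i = -2.81*2.02^i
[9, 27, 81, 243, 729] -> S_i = 9*3^i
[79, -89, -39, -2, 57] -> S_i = Random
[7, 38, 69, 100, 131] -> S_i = 7 + 31*i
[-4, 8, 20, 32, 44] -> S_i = -4 + 12*i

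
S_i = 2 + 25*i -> [2, 27, 52, 77, 102]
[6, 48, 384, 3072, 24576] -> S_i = 6*8^i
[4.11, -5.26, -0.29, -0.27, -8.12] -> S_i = Random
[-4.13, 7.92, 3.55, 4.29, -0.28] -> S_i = Random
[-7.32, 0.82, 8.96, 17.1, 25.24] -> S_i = -7.32 + 8.14*i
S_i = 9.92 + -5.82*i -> [9.92, 4.1, -1.72, -7.54, -13.36]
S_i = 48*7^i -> [48, 336, 2352, 16464, 115248]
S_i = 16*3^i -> [16, 48, 144, 432, 1296]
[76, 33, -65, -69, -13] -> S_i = Random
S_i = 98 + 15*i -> [98, 113, 128, 143, 158]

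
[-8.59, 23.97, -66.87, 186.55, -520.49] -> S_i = -8.59*(-2.79)^i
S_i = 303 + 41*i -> [303, 344, 385, 426, 467]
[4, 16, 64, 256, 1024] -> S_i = 4*4^i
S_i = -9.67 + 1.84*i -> [-9.67, -7.83, -5.99, -4.15, -2.31]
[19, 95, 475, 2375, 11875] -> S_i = 19*5^i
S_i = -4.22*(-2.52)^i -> [-4.22, 10.63, -26.8, 67.53, -170.18]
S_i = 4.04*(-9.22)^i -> [4.04, -37.25, 343.43, -3166.46, 29194.77]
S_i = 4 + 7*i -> [4, 11, 18, 25, 32]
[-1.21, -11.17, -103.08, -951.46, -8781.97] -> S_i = -1.21*9.23^i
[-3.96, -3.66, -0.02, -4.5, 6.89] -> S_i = Random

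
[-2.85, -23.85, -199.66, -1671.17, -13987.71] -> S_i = -2.85*8.37^i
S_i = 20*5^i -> [20, 100, 500, 2500, 12500]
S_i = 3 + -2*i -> [3, 1, -1, -3, -5]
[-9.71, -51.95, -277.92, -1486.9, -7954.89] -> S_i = -9.71*5.35^i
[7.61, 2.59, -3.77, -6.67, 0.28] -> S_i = Random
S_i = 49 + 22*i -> [49, 71, 93, 115, 137]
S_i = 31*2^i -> [31, 62, 124, 248, 496]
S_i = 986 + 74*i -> [986, 1060, 1134, 1208, 1282]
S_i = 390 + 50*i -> [390, 440, 490, 540, 590]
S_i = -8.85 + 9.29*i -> [-8.85, 0.44, 9.73, 19.02, 28.31]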